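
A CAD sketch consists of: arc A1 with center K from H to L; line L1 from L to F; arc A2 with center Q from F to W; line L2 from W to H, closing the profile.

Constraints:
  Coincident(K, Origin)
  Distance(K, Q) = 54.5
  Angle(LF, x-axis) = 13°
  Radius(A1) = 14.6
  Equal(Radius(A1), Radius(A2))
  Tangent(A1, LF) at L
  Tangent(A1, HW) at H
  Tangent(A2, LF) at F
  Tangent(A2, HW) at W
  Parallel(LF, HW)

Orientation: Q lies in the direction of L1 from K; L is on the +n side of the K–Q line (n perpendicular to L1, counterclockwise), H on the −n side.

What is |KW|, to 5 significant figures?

56.422

The slot axis is L1's direction at 13.0°, so u = (cos 13.0°, sin 13.0°) = (0.97437, 0.22495) and n = (−sin 13.0°, cos 13.0°) = (-0.22495, 0.97437). K is at the origin and Q lies 54.5 along u from K, so Q = 54.5·u = (53.103, 12.260). Tangency of A1 to both parallel lines with radius 14.6 puts L and H at K ± 14.6·n: L = (-3.2843, 14.226), H = (3.2843, -14.226). Equal radii place F and W the same way about Q: F = Q + 14.6·n = (49.819, 26.486), W = Q − 14.6·n = (56.387, -1.9660). Then |KW| = |W − K| = 56.422.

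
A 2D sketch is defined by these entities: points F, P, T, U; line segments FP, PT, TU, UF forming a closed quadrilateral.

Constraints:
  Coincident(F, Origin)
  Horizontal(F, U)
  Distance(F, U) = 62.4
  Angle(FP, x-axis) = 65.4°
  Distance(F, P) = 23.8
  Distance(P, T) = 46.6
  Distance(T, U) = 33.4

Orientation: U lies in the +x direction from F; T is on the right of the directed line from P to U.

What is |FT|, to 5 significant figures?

38.770

Checks: |PT| = 46.60 ✓; |TU| = 33.40 ✓.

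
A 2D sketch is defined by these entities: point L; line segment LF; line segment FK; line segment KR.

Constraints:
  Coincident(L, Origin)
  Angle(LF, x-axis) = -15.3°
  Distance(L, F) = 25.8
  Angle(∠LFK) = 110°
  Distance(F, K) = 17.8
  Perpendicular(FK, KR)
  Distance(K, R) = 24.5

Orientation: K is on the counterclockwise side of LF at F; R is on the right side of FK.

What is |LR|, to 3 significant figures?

55.5

L is at the origin; LF runs at -15.3° with length 25.8, so F = 25.8·(cos -15.3°, sin -15.3°) = (24.9, -6.81). ∠LFK = 110.0°, so FK runs at -15.3° + (180° − 110.0°) = 54.7° from the x-axis; with |FK| = 17.8, K = F + 17.8·(cos 54.7°, sin 54.7°) = (35.2, 7.72). The perpendicularity gives KR at right angles to FK; with |KR| = 24.5 on the right of FK, R = K + 24.5·(0.816, -0.578) = (55.2, -6.44). Then |LR| = |R − L| = 55.5.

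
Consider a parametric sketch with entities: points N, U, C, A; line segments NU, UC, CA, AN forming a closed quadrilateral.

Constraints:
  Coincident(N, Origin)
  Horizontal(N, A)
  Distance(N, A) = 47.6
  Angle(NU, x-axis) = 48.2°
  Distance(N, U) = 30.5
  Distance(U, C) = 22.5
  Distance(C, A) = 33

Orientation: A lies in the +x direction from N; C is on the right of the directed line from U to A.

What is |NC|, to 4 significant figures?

14.65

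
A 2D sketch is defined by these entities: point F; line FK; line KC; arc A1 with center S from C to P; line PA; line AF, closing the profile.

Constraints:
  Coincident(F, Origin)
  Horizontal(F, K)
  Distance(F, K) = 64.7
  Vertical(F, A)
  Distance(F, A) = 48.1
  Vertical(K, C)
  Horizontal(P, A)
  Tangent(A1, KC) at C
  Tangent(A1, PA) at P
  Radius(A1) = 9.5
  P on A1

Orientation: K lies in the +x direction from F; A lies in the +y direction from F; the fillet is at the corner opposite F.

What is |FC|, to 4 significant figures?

75.34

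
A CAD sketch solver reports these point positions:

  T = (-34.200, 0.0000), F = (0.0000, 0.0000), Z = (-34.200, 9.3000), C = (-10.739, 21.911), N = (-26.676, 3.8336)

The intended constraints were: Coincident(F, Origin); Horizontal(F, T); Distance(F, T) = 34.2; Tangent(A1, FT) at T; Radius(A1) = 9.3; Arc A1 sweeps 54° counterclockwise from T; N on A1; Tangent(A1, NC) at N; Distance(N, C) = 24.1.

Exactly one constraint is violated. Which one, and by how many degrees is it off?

Tangent(A1, NC) at N — off by 5.40°.

F = (0.00, 0.00) ✓; F.y = 0.00, T.y = 0.00 ✓; |FT| = 34.20 ✓; ∠(ZT, TF) = 90.00° ✓; |ZT| = 9.300 ✓; bearing(Z→N) − bearing(Z→T) = 54.00° ✓; |ZN| = 9.300 ✓; ∠(ZN, NC) = 95.40° ✗; |NC| = 24.10 ✓.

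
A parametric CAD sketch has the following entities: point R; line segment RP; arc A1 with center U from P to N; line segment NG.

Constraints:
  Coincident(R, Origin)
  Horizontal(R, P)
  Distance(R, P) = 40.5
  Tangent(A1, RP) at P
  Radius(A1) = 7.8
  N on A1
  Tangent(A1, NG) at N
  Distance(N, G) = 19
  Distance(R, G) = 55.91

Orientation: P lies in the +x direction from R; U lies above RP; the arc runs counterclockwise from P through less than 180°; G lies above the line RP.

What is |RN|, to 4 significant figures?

48.85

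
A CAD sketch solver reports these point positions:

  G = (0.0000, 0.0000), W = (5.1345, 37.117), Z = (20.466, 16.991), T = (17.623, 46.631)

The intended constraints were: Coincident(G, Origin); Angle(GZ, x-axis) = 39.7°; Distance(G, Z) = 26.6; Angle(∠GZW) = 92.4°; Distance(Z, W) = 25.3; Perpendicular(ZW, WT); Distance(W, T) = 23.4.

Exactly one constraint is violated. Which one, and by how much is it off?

Distance(W, T) = 23.4 — off by 7.70.

G = (0.00, 0.00) ✓; GZ at 39.70° ✓; |GZ| = 26.60 ✓; ∠GZW = 92.40° ✓; |ZW| = 25.30 ✓; ∠(ZW, WT) = 90.00° ✓; |WT| = 15.70 ✗.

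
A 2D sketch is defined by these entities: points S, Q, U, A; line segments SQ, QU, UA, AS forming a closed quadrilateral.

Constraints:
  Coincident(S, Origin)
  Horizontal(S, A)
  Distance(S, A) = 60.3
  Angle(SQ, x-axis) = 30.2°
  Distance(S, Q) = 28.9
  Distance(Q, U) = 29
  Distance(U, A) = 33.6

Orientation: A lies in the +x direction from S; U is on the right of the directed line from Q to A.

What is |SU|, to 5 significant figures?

32.936

Checks: |QU| = 29.00 ✓; |UA| = 33.60 ✓.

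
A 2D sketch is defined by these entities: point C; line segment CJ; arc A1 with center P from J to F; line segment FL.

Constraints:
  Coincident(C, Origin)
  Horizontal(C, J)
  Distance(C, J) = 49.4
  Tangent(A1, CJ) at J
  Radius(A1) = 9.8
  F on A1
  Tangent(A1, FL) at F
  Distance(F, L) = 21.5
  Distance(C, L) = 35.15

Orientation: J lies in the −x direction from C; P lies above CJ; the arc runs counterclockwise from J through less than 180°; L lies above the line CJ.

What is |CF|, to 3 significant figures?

41.9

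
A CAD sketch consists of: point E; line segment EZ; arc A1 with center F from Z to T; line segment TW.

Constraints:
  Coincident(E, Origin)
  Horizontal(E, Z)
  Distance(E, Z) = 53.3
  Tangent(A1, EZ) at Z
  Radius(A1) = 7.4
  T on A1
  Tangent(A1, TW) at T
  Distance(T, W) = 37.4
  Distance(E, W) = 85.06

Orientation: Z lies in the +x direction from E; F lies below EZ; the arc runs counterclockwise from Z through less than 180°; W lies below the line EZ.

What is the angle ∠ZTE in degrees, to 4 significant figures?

96.07°

E is at the origin; EZ is horizontal with |EZ| = 53.3 and Z on the +x side, so Z = (53.30, 0.000). A1 meets EZ tangentially, so FZ is at right angles to EZ, so F = Z + (0, -7.4) = (53.30, -7.400). Since FT ⟂ TW (tangency), |FW| = √(7.4² + 37.4²) = 38.13 regardless of where T sits on A1. So W lies on both circle(E, 85.06) and circle(F, 38.13); the below-EZ intersection is W = (76.13, -37.93). T is the foot of the tangent from W: T = (48.35, -12.90).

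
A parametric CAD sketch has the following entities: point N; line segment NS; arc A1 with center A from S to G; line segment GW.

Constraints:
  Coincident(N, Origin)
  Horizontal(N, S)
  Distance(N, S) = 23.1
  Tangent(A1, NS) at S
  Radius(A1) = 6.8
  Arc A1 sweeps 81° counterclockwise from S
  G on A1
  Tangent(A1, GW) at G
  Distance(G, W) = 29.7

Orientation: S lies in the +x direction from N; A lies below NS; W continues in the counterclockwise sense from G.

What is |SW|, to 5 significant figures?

36.865

N is at the origin; N and S share the same y with |NS| = 23.1 and S on the +x side, so S = (23.100, 0.0000). A1 meets NS tangentially, so AS is at right angles to NS, so A = S + (0, -6.8) = (23.100, -6.8000). On A1, S sits at bearing 90° from A; an 81° counterclockwise sweep puts G at bearing 171°, so G = A + 6.8·(cos 171°, sin 171°) = (16.384, -5.7362). Tangency of A1 to GW means the radius AG is perpendicular to GW, so GW runs along (−sin 171°, cos 171°); with |GW| = 29.7, W = (11.738, -35.071). Then |SW| = |W − S| = 36.865.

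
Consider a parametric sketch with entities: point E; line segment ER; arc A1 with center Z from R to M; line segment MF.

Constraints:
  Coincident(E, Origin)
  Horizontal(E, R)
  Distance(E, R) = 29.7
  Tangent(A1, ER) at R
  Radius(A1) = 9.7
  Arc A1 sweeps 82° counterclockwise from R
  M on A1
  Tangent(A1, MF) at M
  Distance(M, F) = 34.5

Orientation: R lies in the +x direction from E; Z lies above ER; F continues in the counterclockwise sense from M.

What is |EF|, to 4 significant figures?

61.26

On A1, R sits at bearing -90° from Z; an 82° counterclockwise sweep puts M at bearing -8°, so M = Z + 9.7·(cos -8°, sin -8°) = (39.31, 8.350). Since A1 is tangent to MF there, ZM ⟂ MF, so MF runs along (−sin -8°, cos -8°); with |MF| = 34.5, F = (44.11, 42.51). Then |EF| = |F − E| = 61.26.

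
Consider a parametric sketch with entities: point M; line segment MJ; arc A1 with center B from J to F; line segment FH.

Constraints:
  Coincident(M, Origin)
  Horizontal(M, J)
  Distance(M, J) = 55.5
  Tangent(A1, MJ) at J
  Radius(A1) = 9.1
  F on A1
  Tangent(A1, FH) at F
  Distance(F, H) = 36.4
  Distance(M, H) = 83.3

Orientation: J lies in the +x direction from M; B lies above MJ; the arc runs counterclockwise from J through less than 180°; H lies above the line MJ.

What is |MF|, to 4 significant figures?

64.86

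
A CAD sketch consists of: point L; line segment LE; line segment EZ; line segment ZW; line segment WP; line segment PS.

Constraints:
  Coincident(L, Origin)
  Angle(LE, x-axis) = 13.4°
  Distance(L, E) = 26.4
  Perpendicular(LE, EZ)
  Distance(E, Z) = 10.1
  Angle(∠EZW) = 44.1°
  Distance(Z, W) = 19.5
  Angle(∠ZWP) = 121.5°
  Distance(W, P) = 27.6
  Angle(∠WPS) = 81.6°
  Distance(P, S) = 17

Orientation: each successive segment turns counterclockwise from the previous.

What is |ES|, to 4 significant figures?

25.67

L is at the origin; LE runs at 13.4° with length 26.4, so E = (25.68, 6.118). The perpendicularity gives EZ at right angles to LE, so EZ runs at 103.4°; with |EZ| = 10.1, Z = (23.34, 15.94). ∠EZW = 44.1° gives ZW at -120.7° from the x-axis; with |ZW| = 19.5, W = (13.39, -0.8239). ∠ZWP = 121.5° gives WP at -62.20° from the x-axis; with |WP| = 27.6, P = (26.26, -25.24). ∠WPS = 81.6° gives PS at 36.20° from the x-axis; with |PS| = 17.0, S = (39.98, -15.20). Then |ES| = |S − E| = 25.67.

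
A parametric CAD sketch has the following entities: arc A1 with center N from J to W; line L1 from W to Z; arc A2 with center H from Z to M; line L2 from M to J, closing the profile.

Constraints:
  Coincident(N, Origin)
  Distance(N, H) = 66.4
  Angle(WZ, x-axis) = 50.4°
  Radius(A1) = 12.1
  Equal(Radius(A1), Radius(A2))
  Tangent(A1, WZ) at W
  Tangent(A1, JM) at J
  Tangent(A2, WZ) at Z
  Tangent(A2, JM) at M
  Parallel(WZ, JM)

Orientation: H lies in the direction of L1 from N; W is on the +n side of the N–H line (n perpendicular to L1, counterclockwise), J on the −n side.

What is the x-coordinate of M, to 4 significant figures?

51.65

The slot axis is L1's direction at 50.4°, so u = (cos 50.4°, sin 50.4°) = (0.6374, 0.7705) and n = (−sin 50.4°, cos 50.4°) = (-0.7705, 0.6374). N is at the origin and H lies 66.4 along u from N, so H = 66.4·u = (42.32, 51.16). Tangency of A1 to both parallel lines with radius 12.1 puts W and J at N ± 12.1·n: W = (-9.323, 7.713), J = (9.323, -7.713). Equal radii place Z and M the same way about H: Z = H + 12.1·n = (33.00, 58.87), M = H − 12.1·n = (51.65, 43.45). So M.x = 51.65.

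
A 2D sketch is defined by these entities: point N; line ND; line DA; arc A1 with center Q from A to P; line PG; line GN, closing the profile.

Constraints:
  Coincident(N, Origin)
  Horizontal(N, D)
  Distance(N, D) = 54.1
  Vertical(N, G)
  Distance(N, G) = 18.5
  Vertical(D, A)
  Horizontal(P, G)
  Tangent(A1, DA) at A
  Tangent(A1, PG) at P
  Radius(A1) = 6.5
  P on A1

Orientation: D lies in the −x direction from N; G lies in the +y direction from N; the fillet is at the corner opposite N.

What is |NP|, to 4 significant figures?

51.07

N is at the origin; N and D share the same y with |ND| = 54.1 and D on the −x side, so D = (-54.10, 0.000). NG is vertical with |NG| = 18.5 and G on the +y side, so G = (0.000, 18.50). The virtual corner opposite N is at (-54.10, 18.50). A1 meets DA tangentially, so QA is at right angles to DA and the tangent condition forces QP to be normal to PG, with radius 6.5, so the center Q sits 6.5 in from both sides at Q = (-47.60, 12.00). That places the tangent points at A = (-54.10, 12.00) on DA and P = (-47.60, 18.50) on PG. Then |NP| = |P − N| = 51.07.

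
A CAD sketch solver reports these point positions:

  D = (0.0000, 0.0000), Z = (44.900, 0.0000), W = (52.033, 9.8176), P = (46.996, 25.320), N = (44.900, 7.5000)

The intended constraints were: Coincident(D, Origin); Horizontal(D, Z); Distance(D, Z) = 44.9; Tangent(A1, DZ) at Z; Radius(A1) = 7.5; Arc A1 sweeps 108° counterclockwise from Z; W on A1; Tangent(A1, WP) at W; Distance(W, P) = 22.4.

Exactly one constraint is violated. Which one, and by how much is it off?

Distance(W, P) = 22.4 — off by 6.10.

D = (0.00, 0.00) ✓; D.y = 0.00, Z.y = 0.00 ✓; |DZ| = 44.90 ✓; ∠(NZ, ZD) = 90.00° ✓; |NZ| = 7.500 ✓; bearing(N→W) − bearing(N→Z) = 108.0° ✓; |NW| = 7.500 ✓; ∠(NW, WP) = 90.00° ✓; |WP| = 16.30 ✗.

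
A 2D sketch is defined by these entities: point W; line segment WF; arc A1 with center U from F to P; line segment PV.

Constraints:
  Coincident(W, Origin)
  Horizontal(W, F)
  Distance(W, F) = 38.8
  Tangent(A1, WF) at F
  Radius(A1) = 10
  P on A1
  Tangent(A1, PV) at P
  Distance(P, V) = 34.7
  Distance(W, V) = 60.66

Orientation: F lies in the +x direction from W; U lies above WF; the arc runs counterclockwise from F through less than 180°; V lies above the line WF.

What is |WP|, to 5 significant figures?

50.067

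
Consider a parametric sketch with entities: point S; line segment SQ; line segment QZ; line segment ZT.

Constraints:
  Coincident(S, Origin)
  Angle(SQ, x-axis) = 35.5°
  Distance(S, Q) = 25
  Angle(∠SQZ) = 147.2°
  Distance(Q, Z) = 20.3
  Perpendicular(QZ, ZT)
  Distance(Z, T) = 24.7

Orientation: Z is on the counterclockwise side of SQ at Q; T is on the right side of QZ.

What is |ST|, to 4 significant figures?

56.30

∠SQZ = 147.2°, so QZ runs at 35.5° + (180° − 147.2°) = 68.30° from the x-axis; with |QZ| = 20.3, Z = Q + 20.3·(cos 68.30°, sin 68.30°) = (27.86, 33.38). The perpendicularity gives ZT at right angles to QZ; with |ZT| = 24.7 on the right of QZ, T = Z + 24.7·(0.9291, -0.3697) = (50.81, 24.25). Then |ST| = |T − S| = 56.30.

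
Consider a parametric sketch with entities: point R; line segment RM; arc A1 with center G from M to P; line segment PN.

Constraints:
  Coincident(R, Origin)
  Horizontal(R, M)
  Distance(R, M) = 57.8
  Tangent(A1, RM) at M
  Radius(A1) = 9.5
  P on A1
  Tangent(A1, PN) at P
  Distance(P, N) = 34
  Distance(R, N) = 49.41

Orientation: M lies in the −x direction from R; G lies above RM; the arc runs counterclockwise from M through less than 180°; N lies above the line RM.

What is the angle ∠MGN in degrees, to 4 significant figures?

137.9°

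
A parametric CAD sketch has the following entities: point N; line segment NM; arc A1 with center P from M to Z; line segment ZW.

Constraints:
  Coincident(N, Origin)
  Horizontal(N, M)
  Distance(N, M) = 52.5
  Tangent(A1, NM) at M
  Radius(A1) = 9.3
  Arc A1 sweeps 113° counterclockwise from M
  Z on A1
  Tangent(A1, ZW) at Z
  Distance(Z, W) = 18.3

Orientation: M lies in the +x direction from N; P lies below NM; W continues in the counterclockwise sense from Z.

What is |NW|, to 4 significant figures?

59.13

N is at the origin; NM is horizontal with |NM| = 52.5 and M on the +x side, so M = (52.50, 0.000). Since A1 is tangent to NM there, PM ⟂ NM, so P = M + (0, -9.3) = (52.50, -9.300). On A1, M sits at bearing 90° from P; a 113° counterclockwise sweep puts Z at bearing 203°, so Z = P + 9.3·(cos 203°, sin 203°) = (43.94, -12.93). Tangency of A1 to ZW means the radius PZ is perpendicular to ZW, so ZW runs along (−sin 203°, cos 203°); with |ZW| = 18.3, W = (51.09, -29.78). Then |NW| = |W − N| = 59.13.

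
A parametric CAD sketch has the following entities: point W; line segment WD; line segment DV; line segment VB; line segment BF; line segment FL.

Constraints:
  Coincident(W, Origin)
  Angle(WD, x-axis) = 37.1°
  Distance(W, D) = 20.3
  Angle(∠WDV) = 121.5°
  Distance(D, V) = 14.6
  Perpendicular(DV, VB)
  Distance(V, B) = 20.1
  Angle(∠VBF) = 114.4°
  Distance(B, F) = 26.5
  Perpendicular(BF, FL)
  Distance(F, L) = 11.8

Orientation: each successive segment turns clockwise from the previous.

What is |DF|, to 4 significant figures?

32.48

W is at the origin; WD runs at 37.1° with length 20.3, so D = (16.19, 12.25). ∠WDV = 121.5° gives DV at -21.40° from the x-axis; with |DV| = 14.6, V = (29.78, 6.918). DV is perpendicular to VB, so VB runs at -111.4°; with |VB| = 20.1, B = (22.45, -11.80). ∠VBF = 114.4° gives BF at -177.0° from the x-axis; with |BF| = 26.5, F = (-4.013, -13.18). Then |DF| = |F − D| = 32.48.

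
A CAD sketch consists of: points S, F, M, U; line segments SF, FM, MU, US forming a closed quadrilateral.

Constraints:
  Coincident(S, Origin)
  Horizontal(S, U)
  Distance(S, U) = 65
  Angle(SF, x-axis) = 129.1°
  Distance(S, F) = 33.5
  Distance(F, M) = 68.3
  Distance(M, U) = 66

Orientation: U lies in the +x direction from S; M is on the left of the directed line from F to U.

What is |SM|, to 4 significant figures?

71.19

S is at the origin; SU is horizontal with |SU| = 65.0 and U in +x, so U = (65.0, 0). SF runs at 129.1° with |SF| = 33.5, so F = (-21.13, 26.00). M is determined by |FM| = 68.3 and |MU| = 66.0 together: it lies at the intersection of circle(F, 68.3) and circle(U, 66.0). With |FU| = 89.97, the foot of the radical line on FU is 46.70 from F and the perpendicular offset is √(68.3² − 46.70²) = 49.84. Taking the left-of-FU solution: M = (37.98, 60.22).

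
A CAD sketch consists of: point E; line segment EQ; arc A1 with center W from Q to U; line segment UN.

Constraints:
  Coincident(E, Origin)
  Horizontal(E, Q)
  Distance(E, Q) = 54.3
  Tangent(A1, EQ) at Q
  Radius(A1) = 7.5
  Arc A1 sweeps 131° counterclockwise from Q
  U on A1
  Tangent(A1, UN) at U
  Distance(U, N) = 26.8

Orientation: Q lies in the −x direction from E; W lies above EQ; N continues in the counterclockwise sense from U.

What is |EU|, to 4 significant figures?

50.20

E is at the origin; E and Q share the same y with |EQ| = 54.3 and Q on the −x side, so Q = (-54.30, 0.000). Since A1 is tangent to EQ there, WQ ⟂ EQ, so W = Q + (0, 7.5) = (-54.30, 7.500). On A1, Q sits at bearing -90° from W; a 131° counterclockwise sweep puts U at bearing 41°, so U = W + 7.5·(cos 41°, sin 41°) = (-48.64, 12.42). Then |EU| = |U − E| = 50.20.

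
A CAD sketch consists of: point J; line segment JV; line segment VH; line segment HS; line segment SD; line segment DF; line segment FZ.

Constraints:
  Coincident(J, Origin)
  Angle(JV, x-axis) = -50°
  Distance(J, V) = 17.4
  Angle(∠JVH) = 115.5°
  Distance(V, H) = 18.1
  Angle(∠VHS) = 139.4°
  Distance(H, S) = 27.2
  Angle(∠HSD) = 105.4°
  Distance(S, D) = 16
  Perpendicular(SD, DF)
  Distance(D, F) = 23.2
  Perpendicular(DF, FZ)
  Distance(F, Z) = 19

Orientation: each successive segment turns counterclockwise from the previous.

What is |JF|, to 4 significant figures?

19.58

∠HSD = 105.4° gives SD at 129.7° from the x-axis; with |SD| = 16.0, D = (34.05, 25.82). SD is perpendicular to DF, so DF runs at -140.3°; with |DF| = 23.2, F = (16.20, 11.00). Then |JF| = |F − J| = 19.58.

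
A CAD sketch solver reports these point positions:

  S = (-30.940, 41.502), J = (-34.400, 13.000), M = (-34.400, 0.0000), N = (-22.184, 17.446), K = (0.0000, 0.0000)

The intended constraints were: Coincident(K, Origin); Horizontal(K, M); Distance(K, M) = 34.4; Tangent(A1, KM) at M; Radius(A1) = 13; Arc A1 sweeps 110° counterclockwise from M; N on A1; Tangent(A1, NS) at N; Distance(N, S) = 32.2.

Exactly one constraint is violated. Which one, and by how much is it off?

Distance(N, S) = 32.2 — off by 6.60.

K = (0.00, 0.00) ✓; K.y = 0.00, M.y = 0.00 ✓; |KM| = 34.40 ✓; ∠(JM, MK) = 90.00° ✓; |JM| = 13.00 ✓; bearing(J→N) − bearing(J→M) = 110.0° ✓; |JN| = 13.00 ✓; ∠(JN, NS) = 90.00° ✓; |NS| = 25.60 ✗.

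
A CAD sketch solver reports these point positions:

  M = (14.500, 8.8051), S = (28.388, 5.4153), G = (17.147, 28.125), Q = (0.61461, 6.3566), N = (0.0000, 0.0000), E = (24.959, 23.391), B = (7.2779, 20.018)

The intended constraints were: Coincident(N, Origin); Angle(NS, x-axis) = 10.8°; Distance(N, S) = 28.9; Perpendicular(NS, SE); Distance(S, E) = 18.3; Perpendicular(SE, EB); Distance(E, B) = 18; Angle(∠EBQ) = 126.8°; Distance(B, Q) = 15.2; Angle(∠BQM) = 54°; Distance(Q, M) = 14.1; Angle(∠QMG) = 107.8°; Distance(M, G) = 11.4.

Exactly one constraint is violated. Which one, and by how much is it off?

Distance(M, G) = 11.4 — off by 8.10.

N = (0.00, 0.00) ✓; NS at 10.80° ✓; |NS| = 28.90 ✓; ∠(NS, SE) = 90.00° ✓; |SE| = 18.30 ✓; ∠(SE, EB) = 90.00° ✓; |EB| = 18.00 ✓; ∠EBQ = 126.8° ✓; |BQ| = 15.20 ✓; ∠BQM = 54.00° ✓; |QM| = 14.10 ✓; ∠QMG = 107.8° ✓; |MG| = 19.50 ✗.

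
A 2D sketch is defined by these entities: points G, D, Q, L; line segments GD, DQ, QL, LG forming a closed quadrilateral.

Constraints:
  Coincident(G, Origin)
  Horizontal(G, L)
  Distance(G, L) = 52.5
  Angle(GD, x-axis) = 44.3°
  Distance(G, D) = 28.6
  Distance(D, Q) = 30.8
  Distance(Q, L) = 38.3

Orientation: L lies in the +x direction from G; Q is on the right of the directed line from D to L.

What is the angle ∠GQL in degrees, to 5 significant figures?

130.45°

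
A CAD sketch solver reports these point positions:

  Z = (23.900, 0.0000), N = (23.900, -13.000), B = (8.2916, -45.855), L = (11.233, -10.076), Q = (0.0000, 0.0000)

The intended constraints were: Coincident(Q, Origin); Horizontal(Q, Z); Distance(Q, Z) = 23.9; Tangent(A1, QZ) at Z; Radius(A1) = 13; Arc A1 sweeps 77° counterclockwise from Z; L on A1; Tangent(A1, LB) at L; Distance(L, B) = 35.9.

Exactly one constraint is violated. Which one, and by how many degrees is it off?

Tangent(A1, LB) at L — off by 8.30°.

Q = (0.00, 0.00) ✓; Q.y = 0.00, Z.y = 0.00 ✓; |QZ| = 23.90 ✓; ∠(NZ, ZQ) = 90.00° ✓; |NZ| = 13.00 ✓; bearing(N→L) − bearing(N→Z) = 77.00° ✓; |NL| = 13.00 ✓; ∠(NL, LB) = 81.70° ✗; |LB| = 35.90 ✓.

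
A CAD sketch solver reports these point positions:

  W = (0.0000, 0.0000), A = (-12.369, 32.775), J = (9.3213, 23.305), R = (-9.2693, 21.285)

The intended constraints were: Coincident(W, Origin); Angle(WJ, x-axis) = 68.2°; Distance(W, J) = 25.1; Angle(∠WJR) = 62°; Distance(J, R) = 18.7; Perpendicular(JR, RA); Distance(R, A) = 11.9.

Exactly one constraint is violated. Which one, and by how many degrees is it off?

Perpendicular(JR, RA) — off by 8.90°.

W = (0.00, 0.00) ✓; WJ at 68.20° ✓; |WJ| = 25.10 ✓; ∠WJR = 62.00° ✓; |JR| = 18.70 ✓; ∠(JR, RA) = 81.10° ✗; |RA| = 11.90 ✓.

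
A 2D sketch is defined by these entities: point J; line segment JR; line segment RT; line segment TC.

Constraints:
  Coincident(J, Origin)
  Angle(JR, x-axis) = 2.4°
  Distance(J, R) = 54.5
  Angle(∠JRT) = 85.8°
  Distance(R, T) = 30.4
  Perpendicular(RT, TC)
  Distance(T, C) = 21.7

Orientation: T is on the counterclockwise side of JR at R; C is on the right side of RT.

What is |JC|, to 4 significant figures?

80.51

J is at the origin; JR runs at 2.4° with length 54.5, so R = 54.5·(cos 2.4°, sin 2.4°) = (54.45, 2.282). ∠JRT = 85.8°, so RT runs at 2.4° + (180° − 85.8°) = 96.60° from the x-axis; with |RT| = 30.4, T = R + 30.4·(cos 96.60°, sin 96.60°) = (50.96, 32.48). RT ⟂ TC; with |TC| = 21.7 on the right of RT, C = T + 21.7·(0.9934, 0.1149) = (72.51, 34.97). Then |JC| = |C − J| = 80.51.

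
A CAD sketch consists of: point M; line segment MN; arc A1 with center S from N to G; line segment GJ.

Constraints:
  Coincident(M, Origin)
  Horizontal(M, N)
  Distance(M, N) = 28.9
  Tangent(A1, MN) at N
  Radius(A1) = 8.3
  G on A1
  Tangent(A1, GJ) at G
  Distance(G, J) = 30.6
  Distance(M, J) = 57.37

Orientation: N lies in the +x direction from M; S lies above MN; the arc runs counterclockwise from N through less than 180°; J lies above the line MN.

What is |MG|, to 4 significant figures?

37.41

Checks: |SG| = 8.300 ✓; ∠(SG, GJ) = 90.00° ✓; |GJ| = 30.60 ✓; |MJ| = 57.37 ✓.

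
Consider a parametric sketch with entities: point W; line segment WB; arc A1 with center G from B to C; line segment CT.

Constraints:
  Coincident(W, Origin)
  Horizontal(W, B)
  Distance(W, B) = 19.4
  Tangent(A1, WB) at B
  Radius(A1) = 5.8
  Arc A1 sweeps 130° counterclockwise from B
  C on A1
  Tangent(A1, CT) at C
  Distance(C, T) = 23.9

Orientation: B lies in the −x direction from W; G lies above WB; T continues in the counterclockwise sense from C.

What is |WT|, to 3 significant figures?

41.2

On A1, B sits at bearing -90° from G; a 130° counterclockwise sweep puts C at bearing 40°, so C = G + 5.8·(cos 40°, sin 40°) = (-15.0, 9.53). Tangency of A1 to CT means the radius GC is perpendicular to CT, so CT runs along (−sin 40°, cos 40°); with |CT| = 23.9, T = (-30.3, 27.8). Then |WT| = |T − W| = 41.2.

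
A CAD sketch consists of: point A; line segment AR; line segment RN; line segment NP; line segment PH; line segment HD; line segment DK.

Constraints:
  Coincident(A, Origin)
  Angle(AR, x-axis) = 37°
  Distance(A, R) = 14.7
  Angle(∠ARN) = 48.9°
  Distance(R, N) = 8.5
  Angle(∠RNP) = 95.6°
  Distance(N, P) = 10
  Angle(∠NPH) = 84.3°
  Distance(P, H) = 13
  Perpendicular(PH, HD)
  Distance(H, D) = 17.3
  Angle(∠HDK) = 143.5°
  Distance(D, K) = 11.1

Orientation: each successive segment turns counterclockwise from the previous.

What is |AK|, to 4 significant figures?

28.13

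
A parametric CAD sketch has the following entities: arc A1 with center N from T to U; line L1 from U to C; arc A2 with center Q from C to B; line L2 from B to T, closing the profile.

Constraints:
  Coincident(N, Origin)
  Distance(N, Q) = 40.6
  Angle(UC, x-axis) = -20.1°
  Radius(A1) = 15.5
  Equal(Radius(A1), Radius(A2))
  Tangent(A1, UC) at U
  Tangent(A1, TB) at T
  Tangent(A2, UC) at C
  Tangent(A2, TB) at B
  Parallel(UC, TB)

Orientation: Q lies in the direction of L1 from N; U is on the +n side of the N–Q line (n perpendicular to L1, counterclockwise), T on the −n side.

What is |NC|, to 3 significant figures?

43.5

Tangency of A1 to both parallel lines with radius 15.5 puts U and T at N ± 15.5·n: U = (5.33, 14.6), T = (-5.33, -14.6). Equal radii place C and B the same way about Q: C = Q + 15.5·n = (43.5, 0.603), B = Q − 15.5·n = (32.8, -28.5). Then |NC| = |C − N| = 43.5.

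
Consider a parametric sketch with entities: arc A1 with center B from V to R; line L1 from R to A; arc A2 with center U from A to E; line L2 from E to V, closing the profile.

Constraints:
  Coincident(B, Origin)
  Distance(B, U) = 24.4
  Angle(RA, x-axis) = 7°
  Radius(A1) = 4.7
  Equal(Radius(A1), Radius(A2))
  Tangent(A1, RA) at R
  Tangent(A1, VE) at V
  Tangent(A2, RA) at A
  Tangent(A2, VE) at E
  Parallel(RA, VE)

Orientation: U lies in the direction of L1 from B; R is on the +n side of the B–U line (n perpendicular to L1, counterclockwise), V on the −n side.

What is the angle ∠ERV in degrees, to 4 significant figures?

68.93°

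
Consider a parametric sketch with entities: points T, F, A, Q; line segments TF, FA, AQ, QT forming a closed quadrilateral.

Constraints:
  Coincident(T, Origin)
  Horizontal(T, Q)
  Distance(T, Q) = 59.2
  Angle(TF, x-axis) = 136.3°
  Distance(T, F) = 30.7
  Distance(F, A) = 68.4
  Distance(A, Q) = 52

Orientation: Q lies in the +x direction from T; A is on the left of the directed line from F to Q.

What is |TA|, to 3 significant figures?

63.2

T is at the origin; T and Q share the same y with |TQ| = 59.2 and Q in +x, so Q = (59.2, 0). TF runs at 136.3° with |TF| = 30.7, so F = (-22.2, 21.2). A is determined by |FA| = 68.4 and |AQ| = 52.0 together: it lies at the intersection of circle(F, 68.4) and circle(Q, 52.0). With |FQ| = 84.1, the foot of the radical line on FQ is 53.8 from F and the perpendicular offset is √(68.4² − 53.8²) = 42.2. Taking the left-of-FQ solution: A = (40.5, 48.5).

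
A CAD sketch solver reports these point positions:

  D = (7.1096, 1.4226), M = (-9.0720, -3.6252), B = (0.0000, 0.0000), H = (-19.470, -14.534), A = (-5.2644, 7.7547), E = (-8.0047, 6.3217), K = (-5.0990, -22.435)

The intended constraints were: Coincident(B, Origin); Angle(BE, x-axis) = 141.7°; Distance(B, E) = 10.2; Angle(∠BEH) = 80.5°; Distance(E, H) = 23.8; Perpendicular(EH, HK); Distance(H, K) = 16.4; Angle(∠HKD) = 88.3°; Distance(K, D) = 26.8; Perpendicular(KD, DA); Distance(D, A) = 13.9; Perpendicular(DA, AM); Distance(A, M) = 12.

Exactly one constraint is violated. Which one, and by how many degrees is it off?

Perpendicular(DA, AM) — off by 8.60°.

B = (0.00, 0.00) ✓; BE at 141.7° ✓; |BE| = 10.20 ✓; ∠BEH = 80.50° ✓; |EH| = 23.80 ✓; ∠(EH, HK) = 90.00° ✓; |HK| = 16.40 ✓; ∠HKD = 88.30° ✓; |KD| = 26.80 ✓; ∠(KD, DA) = 90.00° ✓; |DA| = 13.90 ✓; ∠(DA, AM) = 98.60° ✗; |AM| = 12.00 ✓.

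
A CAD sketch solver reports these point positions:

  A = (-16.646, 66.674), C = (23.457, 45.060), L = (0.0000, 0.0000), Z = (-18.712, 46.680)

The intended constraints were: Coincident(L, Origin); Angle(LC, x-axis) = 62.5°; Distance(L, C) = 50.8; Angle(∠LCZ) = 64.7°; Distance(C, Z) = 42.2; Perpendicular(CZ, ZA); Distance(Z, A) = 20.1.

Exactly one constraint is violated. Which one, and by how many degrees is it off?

Perpendicular(CZ, ZA) — off by 3.70°.

L = (0.00, 0.00) ✓; LC at 62.50° ✓; |LC| = 50.80 ✓; ∠LCZ = 64.70° ✓; |CZ| = 42.20 ✓; ∠(CZ, ZA) = 93.70° ✗; |ZA| = 20.10 ✓.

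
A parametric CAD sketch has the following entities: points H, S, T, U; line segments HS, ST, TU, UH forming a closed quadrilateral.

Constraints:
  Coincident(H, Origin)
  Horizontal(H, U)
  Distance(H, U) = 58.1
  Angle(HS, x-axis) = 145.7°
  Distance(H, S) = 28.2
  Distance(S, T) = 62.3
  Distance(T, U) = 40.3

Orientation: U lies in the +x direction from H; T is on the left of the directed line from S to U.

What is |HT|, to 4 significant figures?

49.71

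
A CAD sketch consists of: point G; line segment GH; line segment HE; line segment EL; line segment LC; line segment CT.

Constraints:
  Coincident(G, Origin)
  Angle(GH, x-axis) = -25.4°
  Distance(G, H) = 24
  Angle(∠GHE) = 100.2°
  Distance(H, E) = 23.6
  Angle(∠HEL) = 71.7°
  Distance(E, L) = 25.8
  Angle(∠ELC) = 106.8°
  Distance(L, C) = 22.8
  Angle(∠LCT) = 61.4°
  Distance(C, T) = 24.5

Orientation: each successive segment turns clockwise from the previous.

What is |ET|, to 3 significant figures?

18.8

G is at the origin; GH runs at -25.4° with length 24.0, so H = (21.7, -10.3). ∠GHE = 100.2° gives HE at -105° from the x-axis; with |HE| = 23.6, E = (15.5, -33.1). ∠HEL = 71.7° gives EL at 146° from the x-axis; with |EL| = 25.8, L = (-6.02, -18.8). ∠ELC = 106.8° gives LC at 73.3° from the x-axis; with |LC| = 22.8, C = (0.530, 3.01). ∠LCT = 61.4° gives CT at -45.3° from the x-axis; with |CT| = 24.5, T = (17.8, -14.4). Then |ET| = |T − E| = 18.8.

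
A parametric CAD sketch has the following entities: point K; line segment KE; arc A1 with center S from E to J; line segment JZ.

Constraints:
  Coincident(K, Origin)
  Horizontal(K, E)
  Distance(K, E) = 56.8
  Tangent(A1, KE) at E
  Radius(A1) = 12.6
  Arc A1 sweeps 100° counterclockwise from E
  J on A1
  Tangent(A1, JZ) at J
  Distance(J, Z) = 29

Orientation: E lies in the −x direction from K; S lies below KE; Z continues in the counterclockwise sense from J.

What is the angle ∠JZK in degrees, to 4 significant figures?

65.96°

K is at the origin; KE is horizontal with |KE| = 56.8 and E on the −x side, so E = (-56.80, 0.000). A1 meets KE tangentially, so SE is at right angles to KE, so S = E + (0, -12.6) = (-56.80, -12.60). On A1, E sits at bearing 90° from S; a 100° counterclockwise sweep puts J at bearing 190°, so J = S + 12.6·(cos 190°, sin 190°) = (-69.21, -14.79). Tangency of A1 to JZ means the radius SJ is perpendicular to JZ, so JZ runs along (−sin 190°, cos 190°); with |JZ| = 29.0, Z = (-64.17, -43.35). Then cos ∠JZK = ZJ·ZK / (|ZJ||ZK|), giving 65.96°.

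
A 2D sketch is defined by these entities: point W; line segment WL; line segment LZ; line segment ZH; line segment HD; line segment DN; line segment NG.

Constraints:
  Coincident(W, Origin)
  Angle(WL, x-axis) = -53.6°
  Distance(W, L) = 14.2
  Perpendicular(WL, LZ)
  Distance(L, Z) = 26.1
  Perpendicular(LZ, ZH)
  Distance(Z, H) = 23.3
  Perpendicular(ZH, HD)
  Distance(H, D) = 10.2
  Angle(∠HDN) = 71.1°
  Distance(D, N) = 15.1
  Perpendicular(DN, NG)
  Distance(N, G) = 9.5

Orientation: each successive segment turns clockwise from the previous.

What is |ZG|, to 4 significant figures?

12.64

∠HDN = 71.1° gives DN at -72.50° from the x-axis; with |DN| = 15.1, N = (-13.66, -16.51). DN is perpendicular to NG, so NG runs at -162.5°; with |NG| = 9.5, G = (-22.72, -19.37). Then |ZG| = |G − Z| = 12.64.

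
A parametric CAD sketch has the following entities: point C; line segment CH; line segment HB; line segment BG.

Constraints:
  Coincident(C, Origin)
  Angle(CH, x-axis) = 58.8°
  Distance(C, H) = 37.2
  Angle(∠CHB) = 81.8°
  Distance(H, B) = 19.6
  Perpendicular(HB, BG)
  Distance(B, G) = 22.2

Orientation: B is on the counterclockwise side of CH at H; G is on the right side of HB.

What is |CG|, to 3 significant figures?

60.7

C is at the origin; CH runs at 58.8° with length 37.2, so H = 37.2·(cos 58.8°, sin 58.8°) = (19.3, 31.8). ∠CHB = 81.8°, so HB runs at 58.8° + (180° − 81.8°) = 157° from the x-axis; with |HB| = 19.6, B = H + 19.6·(cos 157°, sin 157°) = (1.23, 39.5). The perpendicularity gives BG at right angles to HB; with |BG| = 22.2 on the right of HB, G = B + 22.2·(0.391, 0.921) = (9.90, 59.9). Then |CG| = |G − C| = 60.7.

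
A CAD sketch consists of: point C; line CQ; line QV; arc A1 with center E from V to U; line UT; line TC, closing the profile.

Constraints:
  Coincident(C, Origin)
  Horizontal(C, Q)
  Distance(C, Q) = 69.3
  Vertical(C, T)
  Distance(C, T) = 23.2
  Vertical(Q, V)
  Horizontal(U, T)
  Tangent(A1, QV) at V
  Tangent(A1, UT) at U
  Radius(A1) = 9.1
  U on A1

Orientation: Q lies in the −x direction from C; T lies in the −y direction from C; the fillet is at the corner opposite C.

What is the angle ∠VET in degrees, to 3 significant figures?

171°

C is at the origin; CQ is horizontal with |CQ| = 69.3 and Q on the −x side, so Q = (-69.3, 0.00). C and T share the same x with |CT| = 23.2 and T on the −y side, so T = (0.00, -23.2). The virtual corner opposite C is at (-69.3, -23.2). A1 meets QV tangentially, so EV is at right angles to QV and since A1 is tangent to UT there, EU ⟂ UT, with radius 9.1, so the center E sits 9.1 in from both sides at E = (-60.2, -14.1). That places the tangent points at V = (-69.3, -14.1) on QV and U = (-60.2, -23.2) on UT. Then cos ∠VET = EV·ET / (|EV||ET|), giving 171°.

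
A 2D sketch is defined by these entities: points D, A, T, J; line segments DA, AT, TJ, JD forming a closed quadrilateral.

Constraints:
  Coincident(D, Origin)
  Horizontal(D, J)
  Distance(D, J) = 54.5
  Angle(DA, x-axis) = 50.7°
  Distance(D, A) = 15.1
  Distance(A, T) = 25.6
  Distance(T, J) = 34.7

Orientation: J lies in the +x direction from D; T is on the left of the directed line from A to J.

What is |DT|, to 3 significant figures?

40.2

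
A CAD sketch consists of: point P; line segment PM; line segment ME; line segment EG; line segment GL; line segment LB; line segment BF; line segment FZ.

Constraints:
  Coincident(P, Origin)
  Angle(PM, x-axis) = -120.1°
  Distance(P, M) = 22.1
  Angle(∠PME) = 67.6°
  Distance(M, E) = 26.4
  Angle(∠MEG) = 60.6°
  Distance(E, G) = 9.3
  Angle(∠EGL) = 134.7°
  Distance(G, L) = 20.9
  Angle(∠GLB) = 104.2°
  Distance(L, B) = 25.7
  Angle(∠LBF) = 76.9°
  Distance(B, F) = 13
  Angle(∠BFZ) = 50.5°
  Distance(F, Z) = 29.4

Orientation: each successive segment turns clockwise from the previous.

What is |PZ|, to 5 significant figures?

19.358

P is at the origin; PM runs at -120.1° with length 22.1, so M = (-11.083, -19.120). ∠PME = 67.6° gives ME at 127.50° from the x-axis; with |ME| = 26.4, E = (-27.155, 1.8247). ∠MEG = 60.6° gives EG at 8.1000° from the x-axis; with |EG| = 9.3, G = (-17.947, 3.1351). ∠EGL = 134.7° gives GL at -37.200° from the x-axis; with |GL| = 20.9, L = (-1.3000, -9.5011). ∠GLB = 104.2° gives LB at -113.00° from the x-axis; with |LB| = 25.7, B = (-11.342, -33.158). ∠LBF = 76.9° gives BF at 143.90° from the x-axis; with |BF| = 13.0, F = (-21.846, -25.498). ∠BFZ = 50.5° gives FZ at 14.400° from the x-axis; with |FZ| = 29.4, Z = (6.6307, -18.187). Then |PZ| = |Z − P| = 19.358.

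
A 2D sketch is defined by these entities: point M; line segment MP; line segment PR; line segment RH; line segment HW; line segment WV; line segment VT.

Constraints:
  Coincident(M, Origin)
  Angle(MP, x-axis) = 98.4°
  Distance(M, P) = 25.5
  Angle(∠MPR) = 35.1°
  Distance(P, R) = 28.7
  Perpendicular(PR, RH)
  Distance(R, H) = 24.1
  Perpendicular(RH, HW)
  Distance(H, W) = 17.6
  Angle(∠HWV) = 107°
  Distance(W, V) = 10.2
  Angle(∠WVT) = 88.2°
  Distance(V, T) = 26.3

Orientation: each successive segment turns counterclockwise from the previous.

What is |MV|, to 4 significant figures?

12.75

M is at the origin; MP runs at 98.4° with length 25.5, so P = (-3.725, 25.23). ∠MPR = 35.1° gives PR at -116.7° from the x-axis; with |PR| = 28.7, R = (-16.62, -0.4133). PR ⟂ RH, so RH runs at -26.70°; with |RH| = 24.1, H = (4.910, -11.24). RH is perpendicular to HW, so HW runs at 63.30°; with |HW| = 17.6, W = (12.82, 4.481). ∠HWV = 107.0° gives WV at 136.3° from the x-axis; with |WV| = 10.2, V = (5.443, 11.53). Then |MV| = |V − M| = 12.75.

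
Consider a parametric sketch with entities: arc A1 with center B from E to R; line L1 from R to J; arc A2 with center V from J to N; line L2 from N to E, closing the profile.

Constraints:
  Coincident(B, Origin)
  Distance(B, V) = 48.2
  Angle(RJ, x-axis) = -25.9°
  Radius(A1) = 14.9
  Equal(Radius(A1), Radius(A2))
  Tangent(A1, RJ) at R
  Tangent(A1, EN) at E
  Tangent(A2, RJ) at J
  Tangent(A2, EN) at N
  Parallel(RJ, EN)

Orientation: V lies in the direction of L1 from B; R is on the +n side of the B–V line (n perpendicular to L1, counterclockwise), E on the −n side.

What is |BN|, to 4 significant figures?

50.45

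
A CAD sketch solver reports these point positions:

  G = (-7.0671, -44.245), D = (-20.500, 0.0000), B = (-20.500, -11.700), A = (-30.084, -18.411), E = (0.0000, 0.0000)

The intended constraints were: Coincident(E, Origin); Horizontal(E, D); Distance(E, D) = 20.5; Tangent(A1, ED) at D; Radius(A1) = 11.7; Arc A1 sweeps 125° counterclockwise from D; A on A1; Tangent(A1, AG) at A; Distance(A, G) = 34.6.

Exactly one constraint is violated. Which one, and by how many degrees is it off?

Tangent(A1, AG) at A — off by 6.70°.

E = (0.00, 0.00) ✓; E.y = 0.00, D.y = 0.00 ✓; |ED| = 20.50 ✓; ∠(BD, DE) = 90.00° ✓; |BD| = 11.70 ✓; bearing(B→A) − bearing(B→D) = 125.0° ✓; |BA| = 11.70 ✓; ∠(BA, AG) = 83.30° ✗; |AG| = 34.60 ✓.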